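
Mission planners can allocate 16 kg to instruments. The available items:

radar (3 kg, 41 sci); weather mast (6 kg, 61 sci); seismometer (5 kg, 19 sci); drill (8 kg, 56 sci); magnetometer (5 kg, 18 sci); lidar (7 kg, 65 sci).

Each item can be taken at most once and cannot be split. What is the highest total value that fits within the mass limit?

Check high-value combinations within 16 kg:
- radar+weather mast+lidar: mass 3+6+7=16, value 41+61+65=167
- weather mast+lidar: mass 6+7=13, value 61+65=126
- radar+seismometer+lidar: mass 3+5+7=15, value 41+19+65=125
- radar+magnetometer+lidar: mass 3+5+7=15, value 41+18+65=124
- radar+weather mast+seismometer: mass 3+6+5=14, value 41+61+19=121
Best: 167 sci.

167 sci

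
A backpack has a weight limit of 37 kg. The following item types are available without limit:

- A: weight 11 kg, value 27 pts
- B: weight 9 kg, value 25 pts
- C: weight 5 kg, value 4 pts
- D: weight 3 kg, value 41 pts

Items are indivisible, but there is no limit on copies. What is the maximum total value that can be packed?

Best value-per-unit is D at 41/3, and filling with it alone uses weight 12×3=36. No mix of the others beats 12×41 = 492.

492 pts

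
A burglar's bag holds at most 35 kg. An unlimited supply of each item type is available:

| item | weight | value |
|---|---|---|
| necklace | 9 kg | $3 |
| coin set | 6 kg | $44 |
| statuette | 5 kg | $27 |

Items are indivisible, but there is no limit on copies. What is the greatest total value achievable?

$247

Best value-per-unit is coin set at 44/6; filling with it alone gives 5×44 = 220.
Optimal mix: 5×coin set + 1×statuette → weight 35, value 247.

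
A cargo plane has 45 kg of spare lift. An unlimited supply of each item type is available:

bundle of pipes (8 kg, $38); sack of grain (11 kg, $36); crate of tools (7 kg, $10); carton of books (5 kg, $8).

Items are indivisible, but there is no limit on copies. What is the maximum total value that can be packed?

$198

Best value-per-unit is bundle of pipes at 38/8; filling with it alone gives 5×38 = 190.
Optimal mix: 5×bundle of pipes + 1×carton of books → weight 45, value 198.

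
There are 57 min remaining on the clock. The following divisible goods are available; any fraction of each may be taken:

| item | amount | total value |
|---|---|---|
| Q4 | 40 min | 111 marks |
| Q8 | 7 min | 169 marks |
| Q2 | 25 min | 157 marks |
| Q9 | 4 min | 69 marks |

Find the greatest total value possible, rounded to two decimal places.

Take in order of value per unit:
- Q8 (169/7 per unit): all 7 → value 169, running total 169.00
- Q9 (69/4 per unit): all 4 → value 69, running total 238.00
- Q2 (157/25 per unit): all 25 → value 157, running total 395.00
- Q4 (111/40 per unit): 21 of 40 → value 21×111/40 = 58.2750, running total 453.28
Total 453.28.

453.28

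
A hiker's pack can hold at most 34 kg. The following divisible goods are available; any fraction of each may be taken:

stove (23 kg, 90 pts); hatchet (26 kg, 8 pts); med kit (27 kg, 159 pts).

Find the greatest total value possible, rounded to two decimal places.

186.39

Take in order of value per unit:
- med kit (159/27 per unit): all 27 → value 159, running total 159.00
- stove (90/23 per unit): 7 of 23 → value 7×90/23 = 27.3913, running total 186.39
Total 186.39.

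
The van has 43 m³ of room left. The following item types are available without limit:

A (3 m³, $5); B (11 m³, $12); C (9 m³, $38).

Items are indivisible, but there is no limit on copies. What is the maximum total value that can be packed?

Best value-per-unit is C at 38/9; filling with it alone gives 4×38 = 152.
Optimal mix: 2×A + 4×C → volume 42, value 162.

$162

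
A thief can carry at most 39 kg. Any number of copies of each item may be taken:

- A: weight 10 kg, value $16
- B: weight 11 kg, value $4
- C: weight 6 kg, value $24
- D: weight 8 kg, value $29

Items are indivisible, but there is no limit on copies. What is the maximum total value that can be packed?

Best value-per-unit is C at 24/6; filling with it alone gives 6×24 = 144.
Optimal mix: 5×C + 1×D → weight 38, value 149.

$149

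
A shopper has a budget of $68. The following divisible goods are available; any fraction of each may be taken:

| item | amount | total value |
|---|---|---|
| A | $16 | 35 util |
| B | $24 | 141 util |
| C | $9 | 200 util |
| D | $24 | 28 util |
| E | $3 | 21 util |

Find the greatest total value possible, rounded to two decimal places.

Take in order of value per unit:
- C (200/9 per unit): all 9 → value 200, running total 200.00
- E (21/3 per unit): all 3 → value 21, running total 221.00
- B (141/24 per unit): all 24 → value 141, running total 362.00
- A (35/16 per unit): all 16 → value 35, running total 397.00
- D (28/24 per unit): 16 of 24 → value 16×28/24 = 18.6667, running total 415.67
Total 415.67.

415.67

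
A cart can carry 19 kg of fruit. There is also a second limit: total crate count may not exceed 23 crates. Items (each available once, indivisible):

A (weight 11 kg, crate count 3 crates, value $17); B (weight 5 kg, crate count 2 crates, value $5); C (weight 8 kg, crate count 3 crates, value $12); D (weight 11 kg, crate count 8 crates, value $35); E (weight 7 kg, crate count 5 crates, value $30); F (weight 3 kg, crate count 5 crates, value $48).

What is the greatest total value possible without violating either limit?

Feasible sets respecting both limits:
- C+E+F: weight 18, crate count 13, value 90
- B+D+F: weight 19, crate count 15, value 88
- D+F: weight 14, crate count 13, value 83
- B+E+F: weight 15, crate count 12, value 83
Best: $90.

$90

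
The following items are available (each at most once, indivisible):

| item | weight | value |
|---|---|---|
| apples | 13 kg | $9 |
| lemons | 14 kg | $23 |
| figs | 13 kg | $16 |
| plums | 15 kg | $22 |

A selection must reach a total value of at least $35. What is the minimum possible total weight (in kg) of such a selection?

27

Subsets with value ≥ 35, sorted by total weight:
- lemons+figs: weight 27, value 39
- figs+plums: weight 28, value 38
- lemons+plums: weight 29, value 45
- apples+lemons+figs: weight 40, value 48
Minimum weight: 27 kg.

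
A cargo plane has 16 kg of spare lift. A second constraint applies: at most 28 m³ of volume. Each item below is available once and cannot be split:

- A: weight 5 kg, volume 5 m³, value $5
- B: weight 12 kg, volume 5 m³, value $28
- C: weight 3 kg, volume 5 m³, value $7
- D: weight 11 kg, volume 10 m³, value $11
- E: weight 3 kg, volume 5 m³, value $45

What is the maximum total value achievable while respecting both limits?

Feasible sets respecting both limits:
- B+E: weight 15, volume 10, value 73
- A+C+E: weight 11, volume 15, value 57
- D+E: weight 14, volume 15, value 56
- C+E: weight 6, volume 10, value 52
Best: $73.

$73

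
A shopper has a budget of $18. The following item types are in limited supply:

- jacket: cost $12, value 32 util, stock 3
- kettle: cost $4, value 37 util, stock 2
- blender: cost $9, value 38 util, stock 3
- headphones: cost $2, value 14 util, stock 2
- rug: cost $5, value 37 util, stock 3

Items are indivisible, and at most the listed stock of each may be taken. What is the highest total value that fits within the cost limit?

Best selections within cost 18 and stock limits:
- 2×kettle + 2×rug: cost 18, value 148
- 2×kettle + 2×headphones + 1×rug: cost 17, value 139
Best: 148 util.

148 util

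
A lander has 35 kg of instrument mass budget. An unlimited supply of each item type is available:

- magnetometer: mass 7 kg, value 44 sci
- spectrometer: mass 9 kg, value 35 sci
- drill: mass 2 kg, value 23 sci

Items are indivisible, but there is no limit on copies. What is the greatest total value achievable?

Best value-per-unit is drill at 23/2, and filling with it alone uses mass 17×2=34. No mix of the others beats 17×23 = 391.

391 sci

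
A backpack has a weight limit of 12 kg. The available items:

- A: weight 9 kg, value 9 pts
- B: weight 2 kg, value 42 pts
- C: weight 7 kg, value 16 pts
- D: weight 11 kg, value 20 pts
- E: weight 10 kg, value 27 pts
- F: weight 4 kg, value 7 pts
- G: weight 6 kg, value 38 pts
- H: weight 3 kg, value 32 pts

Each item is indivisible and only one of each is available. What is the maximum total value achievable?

Check high-value combinations within 12 kg:
- B+G+H: weight 2+6+3=11, value 42+38+32=112
- B+C+H: weight 2+7+3=12, value 42+16+32=90
- B+F+G: weight 2+4+6=12, value 42+7+38=87
Best: 112 pts.

112 pts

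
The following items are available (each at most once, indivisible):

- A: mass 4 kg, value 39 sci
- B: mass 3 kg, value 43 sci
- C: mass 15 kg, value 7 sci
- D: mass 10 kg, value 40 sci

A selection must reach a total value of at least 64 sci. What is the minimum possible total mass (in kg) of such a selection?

7

Subsets with value ≥ 64, sorted by total mass:
- A+B: mass 7, value 82
- B+D: mass 13, value 83
- A+D: mass 14, value 79
Minimum mass: 7 kg.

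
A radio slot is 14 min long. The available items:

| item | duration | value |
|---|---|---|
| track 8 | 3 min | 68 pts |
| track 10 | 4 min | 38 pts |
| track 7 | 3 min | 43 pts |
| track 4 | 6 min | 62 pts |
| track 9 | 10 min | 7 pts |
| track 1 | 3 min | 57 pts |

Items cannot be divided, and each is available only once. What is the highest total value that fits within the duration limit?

206 pts

Check high-value combinations within 14 min:
- track 8+track 10+track 7+track 1: duration 3+4+3+3=13, value 68+38+43+57=206
- track 8+track 4+track 1: duration 3+6+3=12, value 68+62+57=187
- track 8+track 7+track 4: duration 3+3+6=12, value 68+43+62=173
- track 8+track 7+track 1: duration 3+3+3=9, value 68+43+57=168
- track 8+track 10+track 4: duration 3+4+6=13, value 68+38+62=168
Best: 206 pts.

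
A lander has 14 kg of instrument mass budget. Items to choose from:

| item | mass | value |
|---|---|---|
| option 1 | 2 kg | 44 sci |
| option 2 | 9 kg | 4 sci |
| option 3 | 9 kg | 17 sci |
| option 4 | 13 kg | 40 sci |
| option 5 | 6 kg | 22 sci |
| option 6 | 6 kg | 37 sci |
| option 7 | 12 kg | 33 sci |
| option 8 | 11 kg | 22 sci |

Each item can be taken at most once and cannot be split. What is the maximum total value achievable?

Check high-value combinations within 14 kg:
- option 1+option 5+option 6: mass 2+6+6=14, value 44+22+37=103
- option 1+option 6: mass 2+6=8, value 44+37=81
- option 1+option 7: mass 2+12=14, value 44+33=77
Best: 103 sci.

103 sci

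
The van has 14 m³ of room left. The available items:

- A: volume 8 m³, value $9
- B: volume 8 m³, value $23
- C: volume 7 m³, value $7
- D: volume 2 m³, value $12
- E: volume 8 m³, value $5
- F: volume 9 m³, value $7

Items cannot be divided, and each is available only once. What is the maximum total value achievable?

$35

This is a 0/1 knapsack; check combinations near the capacity.
- B+D: volume 8+2=10, value 23+12=35
- B: volume 8, value 23
- A+D: volume 8+2=10, value 9+12=21
- C+D: volume 7+2=9, value 7+12=19
- D+F: volume 2+9=11, value 12+7=19
Best: $35.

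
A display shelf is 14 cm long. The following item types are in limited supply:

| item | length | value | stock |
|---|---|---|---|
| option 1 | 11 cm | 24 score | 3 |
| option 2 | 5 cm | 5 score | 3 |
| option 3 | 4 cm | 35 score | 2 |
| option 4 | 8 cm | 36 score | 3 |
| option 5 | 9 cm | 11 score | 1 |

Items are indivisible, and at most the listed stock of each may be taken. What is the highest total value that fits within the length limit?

75 score

Top feasible selections:
- 1×option 2 + 2×option 3: length 13, value 75
- 1×option 3 + 1×option 4: length 12, value 71
- 2×option 3: length 8, value 70
Best: 75 score.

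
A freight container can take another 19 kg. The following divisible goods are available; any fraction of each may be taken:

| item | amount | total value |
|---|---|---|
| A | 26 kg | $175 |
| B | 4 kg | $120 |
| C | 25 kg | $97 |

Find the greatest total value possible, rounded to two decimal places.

Take in order of value per unit:
- B (120/4 per unit): all 4 → value 120, running total 120.00
- A (175/26 per unit): 15 of 26 → value 15×175/26 = 100.9615, running total 220.96
Total 220.96.

220.96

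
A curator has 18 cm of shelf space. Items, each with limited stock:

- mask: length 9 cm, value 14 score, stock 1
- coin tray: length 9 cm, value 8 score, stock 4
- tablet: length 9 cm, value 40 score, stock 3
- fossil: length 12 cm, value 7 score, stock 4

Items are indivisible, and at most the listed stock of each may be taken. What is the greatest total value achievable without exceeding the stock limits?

80 score

Top feasible selections:
- 2×tablet: length 18, value 80
- 1×mask + 1×tablet: length 18, value 54
- 1×coin tray + 1×tablet: length 18, value 48
- 1×tablet: length 9, value 40
Best: 80 score.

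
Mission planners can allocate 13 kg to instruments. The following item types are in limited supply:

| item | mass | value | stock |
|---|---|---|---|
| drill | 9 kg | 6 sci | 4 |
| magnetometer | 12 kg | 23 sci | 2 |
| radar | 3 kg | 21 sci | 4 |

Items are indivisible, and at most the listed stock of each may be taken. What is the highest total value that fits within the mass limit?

Best selections within mass 13 and stock limits:
- 4×radar: mass 12, value 84
- 3×radar: mass 9, value 63
- 2×radar: mass 6, value 42
- 1×drill + 1×radar: mass 12, value 27
Best: 84 sci.

84 sci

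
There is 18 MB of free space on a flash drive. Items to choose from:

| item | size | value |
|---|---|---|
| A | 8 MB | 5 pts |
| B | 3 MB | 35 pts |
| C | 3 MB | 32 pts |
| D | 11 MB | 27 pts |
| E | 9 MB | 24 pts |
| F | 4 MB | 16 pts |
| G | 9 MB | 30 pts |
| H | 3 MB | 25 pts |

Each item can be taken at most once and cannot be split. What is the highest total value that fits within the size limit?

122 pts

Check high-value combinations within 18 MB:
- B+C+G+H: size 3+3+9+3=18, value 35+32+30+25=122
- B+C+E+H: size 3+3+9+3=18, value 35+32+24+25=116
- B+C+F+H: size 3+3+4+3=13, value 35+32+16+25=108
Best: 122 pts.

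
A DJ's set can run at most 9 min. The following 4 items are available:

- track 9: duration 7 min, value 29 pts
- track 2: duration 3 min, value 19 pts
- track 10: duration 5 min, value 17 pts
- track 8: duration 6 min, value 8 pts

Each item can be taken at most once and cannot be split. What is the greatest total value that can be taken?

Check high-value combinations within 9 min:
- track 2+track 10: duration 3+5=8, value 19+17=36
- track 9: duration 7, value 29
- track 2+track 8: duration 3+6=9, value 19+8=27
- track 2: duration 3, value 19
- track 10: duration 5, value 17
Best: 36 pts.

36 pts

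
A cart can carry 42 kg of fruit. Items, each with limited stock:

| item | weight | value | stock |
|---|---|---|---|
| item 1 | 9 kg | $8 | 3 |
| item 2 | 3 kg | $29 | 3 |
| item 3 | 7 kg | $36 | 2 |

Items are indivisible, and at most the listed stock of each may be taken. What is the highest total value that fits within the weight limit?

$175

Top feasible selections:
- 2×item 1 + 3×item 2 + 2×item 3: weight 41, value 175
- 1×item 1 + 3×item 2 + 2×item 3: weight 32, value 167
- 3×item 2 + 2×item 3: weight 23, value 159
Best: $175.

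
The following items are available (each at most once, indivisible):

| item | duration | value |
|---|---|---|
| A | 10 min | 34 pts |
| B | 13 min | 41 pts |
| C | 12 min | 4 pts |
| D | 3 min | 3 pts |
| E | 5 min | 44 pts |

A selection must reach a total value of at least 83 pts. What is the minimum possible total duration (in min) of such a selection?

Subsets with value ≥ 83, sorted by total duration:
- B+E: duration 18, value 85
- B+D+E: duration 21, value 88
- A+B+E: duration 28, value 119
Minimum duration: 18 min.

18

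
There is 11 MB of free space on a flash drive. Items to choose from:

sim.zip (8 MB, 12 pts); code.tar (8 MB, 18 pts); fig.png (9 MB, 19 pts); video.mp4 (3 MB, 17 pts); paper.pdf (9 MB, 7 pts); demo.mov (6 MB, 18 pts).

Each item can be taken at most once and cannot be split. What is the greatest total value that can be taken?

35 pts

This is a 0/1 knapsack; check combinations near the capacity.
- video.mp4+demo.mov: size 3+6=9, value 17+18=35
- code.tar+video.mp4: size 8+3=11, value 18+17=35
- sim.zip+video.mp4: size 8+3=11, value 12+17=29
- fig.png: size 9, value 19
Best: 35 pts.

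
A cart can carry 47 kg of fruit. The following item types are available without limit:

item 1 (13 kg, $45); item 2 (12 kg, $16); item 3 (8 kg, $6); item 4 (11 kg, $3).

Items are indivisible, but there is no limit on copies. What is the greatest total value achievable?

Best value-per-unit is item 1 at 45/13; filling with it alone gives 3×45 = 135.
Optimal mix: 3×item 1 + 1×item 3 → weight 47, value 141.

$141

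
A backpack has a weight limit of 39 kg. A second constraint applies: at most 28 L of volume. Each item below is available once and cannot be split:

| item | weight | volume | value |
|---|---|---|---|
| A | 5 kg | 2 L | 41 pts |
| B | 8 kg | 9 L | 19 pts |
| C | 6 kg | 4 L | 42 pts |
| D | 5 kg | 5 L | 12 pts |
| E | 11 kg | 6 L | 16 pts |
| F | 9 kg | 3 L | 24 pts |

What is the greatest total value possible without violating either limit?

Feasible sets respecting both limits:
- A+B+C+E+F: weight 39, volume 24, value 142
- A+B+C+D+F: weight 33, volume 23, value 138
- A+C+D+E+F: weight 36, volume 20, value 135
- A+B+C+D+E: weight 35, volume 26, value 130
Best: 142 pts.

142 pts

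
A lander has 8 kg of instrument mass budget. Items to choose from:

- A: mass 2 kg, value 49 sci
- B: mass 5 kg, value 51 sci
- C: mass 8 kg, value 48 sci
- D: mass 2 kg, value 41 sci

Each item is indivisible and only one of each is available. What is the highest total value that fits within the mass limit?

Check high-value combinations within 8 kg:
- A+B: mass 2+5=7, value 49+51=100
- B+D: mass 5+2=7, value 51+41=92
- A+D: mass 2+2=4, value 49+41=90
- B: mass 5, value 51
Best: 100 sci.

100 sci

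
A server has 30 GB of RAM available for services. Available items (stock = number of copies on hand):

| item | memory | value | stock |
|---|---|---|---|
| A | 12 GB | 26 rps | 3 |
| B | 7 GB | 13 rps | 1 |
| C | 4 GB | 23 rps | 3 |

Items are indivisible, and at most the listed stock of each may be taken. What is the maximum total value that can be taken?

95 rps

Top feasible selections:
- 1×A + 3×C: memory 24, value 95
- 1×A + 1×B + 2×C: memory 27, value 85
- 1×B + 3×C: memory 19, value 82
Best: 95 rps.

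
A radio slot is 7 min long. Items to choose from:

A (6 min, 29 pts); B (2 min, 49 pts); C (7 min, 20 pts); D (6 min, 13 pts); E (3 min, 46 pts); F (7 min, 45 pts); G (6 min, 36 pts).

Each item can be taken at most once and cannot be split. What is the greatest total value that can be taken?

Check high-value combinations within 7 min:
- B+E: duration 2+3=5, value 49+46=95
- B: duration 2, value 49
- E: duration 3, value 46
Best: 95 pts.

95 pts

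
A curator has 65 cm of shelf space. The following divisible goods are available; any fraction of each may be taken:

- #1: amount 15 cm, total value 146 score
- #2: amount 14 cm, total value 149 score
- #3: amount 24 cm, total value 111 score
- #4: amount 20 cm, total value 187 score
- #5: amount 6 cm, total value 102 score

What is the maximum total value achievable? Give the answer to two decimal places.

Take in order of value per unit:
- #5 (102/6 per unit): all 6 → value 102, running total 102.00
- #2 (149/14 per unit): all 14 → value 149, running total 251.00
- #1 (146/15 per unit): all 15 → value 146, running total 397.00
- #4 (187/20 per unit): all 20 → value 187, running total 584.00
- #3 (111/24 per unit): 10 of 24 → value 10×111/24 = 46.2500, running total 630.25
Total 630.25.

630.25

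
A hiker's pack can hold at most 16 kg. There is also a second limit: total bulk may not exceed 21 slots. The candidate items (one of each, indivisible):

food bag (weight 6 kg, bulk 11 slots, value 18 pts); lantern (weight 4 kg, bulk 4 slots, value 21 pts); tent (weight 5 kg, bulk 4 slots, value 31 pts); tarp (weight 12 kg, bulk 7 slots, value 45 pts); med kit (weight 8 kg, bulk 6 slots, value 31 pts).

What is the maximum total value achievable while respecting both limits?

Feasible sets respecting both limits:
- food bag+lantern+tent: weight 15, bulk 19, value 70
- lantern+tarp: weight 16, bulk 11, value 66
- tent+med kit: weight 13, bulk 10, value 62
- lantern+tent: weight 9, bulk 8, value 52
Best: 70 pts.

70 pts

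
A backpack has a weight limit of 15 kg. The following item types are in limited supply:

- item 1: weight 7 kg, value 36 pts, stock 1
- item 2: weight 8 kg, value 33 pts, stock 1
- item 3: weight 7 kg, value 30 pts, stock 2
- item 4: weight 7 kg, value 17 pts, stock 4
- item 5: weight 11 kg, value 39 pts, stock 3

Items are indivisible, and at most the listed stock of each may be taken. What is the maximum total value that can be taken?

Best selections within weight 15 and stock limits:
- 1×item 1 + 1×item 2: weight 15, value 69
- 1×item 1 + 1×item 3: weight 14, value 66
- 1×item 2 + 1×item 3: weight 15, value 63
Best: 69 pts.

69 pts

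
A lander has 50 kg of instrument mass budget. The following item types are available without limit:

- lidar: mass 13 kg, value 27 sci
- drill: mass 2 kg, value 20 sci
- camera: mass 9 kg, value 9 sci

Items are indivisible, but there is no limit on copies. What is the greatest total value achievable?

500 sci

Best value-per-unit is drill at 20/2, and filling with it alone uses mass 25×2=50. No mix of the others beats 25×20 = 500.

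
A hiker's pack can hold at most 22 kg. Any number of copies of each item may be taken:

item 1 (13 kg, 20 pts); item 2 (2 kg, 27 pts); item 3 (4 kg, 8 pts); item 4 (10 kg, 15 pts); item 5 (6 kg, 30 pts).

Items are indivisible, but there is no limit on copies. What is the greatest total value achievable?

297 pts

Best value-per-unit is item 2 at 27/2, and filling with it alone uses weight 11×2=22. No mix of the others beats 11×27 = 297.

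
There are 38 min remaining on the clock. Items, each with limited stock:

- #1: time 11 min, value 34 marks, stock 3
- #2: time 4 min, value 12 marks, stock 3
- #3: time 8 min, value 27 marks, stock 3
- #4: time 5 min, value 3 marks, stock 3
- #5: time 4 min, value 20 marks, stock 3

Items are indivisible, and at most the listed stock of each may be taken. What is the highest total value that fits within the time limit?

141 marks

Best selections within time 38 and stock limits:
- 3×#3 + 3×#5: time 36, value 141
- 2×#1 + 1×#2 + 3×#5: time 38, value 140
Best: 141 marks.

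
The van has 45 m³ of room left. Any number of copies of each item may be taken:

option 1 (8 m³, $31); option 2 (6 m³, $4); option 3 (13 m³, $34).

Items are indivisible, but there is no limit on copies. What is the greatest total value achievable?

Best value-per-unit is option 1 at 31/8; filling with it alone gives 5×31 = 155.
Optimal mix: 4×option 1 + 1×option 3 → volume 45, value 158.

$158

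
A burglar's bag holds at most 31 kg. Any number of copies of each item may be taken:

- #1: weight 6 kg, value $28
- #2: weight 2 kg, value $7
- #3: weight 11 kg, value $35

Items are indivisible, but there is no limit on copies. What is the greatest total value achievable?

Best value-per-unit is #1 at 28/6, and filling with it alone uses weight 5×6=30. No mix of the others beats 5×28 = 140.

$140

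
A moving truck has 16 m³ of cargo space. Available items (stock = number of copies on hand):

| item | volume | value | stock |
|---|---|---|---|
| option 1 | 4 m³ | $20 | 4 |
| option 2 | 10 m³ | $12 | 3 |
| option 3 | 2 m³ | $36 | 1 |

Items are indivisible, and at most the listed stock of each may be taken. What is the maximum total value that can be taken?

$96

Top feasible selections:
- 3×option 1 + 1×option 3: volume 14, value 96
- 4×option 1: volume 16, value 80
Best: $96.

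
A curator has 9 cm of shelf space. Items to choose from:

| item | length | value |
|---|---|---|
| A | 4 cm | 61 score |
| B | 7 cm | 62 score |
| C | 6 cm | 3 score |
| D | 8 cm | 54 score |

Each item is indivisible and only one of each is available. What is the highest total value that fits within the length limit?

This is a 0/1 knapsack; check combinations near the capacity.
- B: length 7, value 62
- A: length 4, value 61
- D: length 8, value 54
Best: 62 score.

62 score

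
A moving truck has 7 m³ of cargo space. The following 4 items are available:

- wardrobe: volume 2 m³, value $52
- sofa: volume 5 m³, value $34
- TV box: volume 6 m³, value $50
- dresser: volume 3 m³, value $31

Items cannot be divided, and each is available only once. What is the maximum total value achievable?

$86

Check high-value combinations within 7 m³:
- wardrobe+sofa: volume 2+5=7, value 52+34=86
- wardrobe+dresser: volume 2+3=5, value 52+31=83
- wardrobe: volume 2, value 52
- TV box: volume 6, value 50
Best: $86.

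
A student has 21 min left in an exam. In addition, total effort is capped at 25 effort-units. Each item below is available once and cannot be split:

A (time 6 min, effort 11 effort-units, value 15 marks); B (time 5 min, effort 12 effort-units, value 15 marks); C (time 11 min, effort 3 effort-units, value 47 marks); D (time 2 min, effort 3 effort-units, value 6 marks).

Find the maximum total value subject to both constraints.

68 marks

Feasible sets respecting both limits:
- A+C+D: time 19, effort 17, value 68
- B+C+D: time 18, effort 18, value 68
- A+C: time 17, effort 14, value 62
- B+C: time 16, effort 15, value 62
Best: 68 marks.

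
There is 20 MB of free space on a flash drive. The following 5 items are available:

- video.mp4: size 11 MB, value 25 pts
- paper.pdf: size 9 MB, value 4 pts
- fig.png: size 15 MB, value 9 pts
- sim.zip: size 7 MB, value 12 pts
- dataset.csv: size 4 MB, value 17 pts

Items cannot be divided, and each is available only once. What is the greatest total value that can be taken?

42 pts

This is a 0/1 knapsack; check combinations near the capacity.
- video.mp4+dataset.csv: size 11+4=15, value 25+17=42
- video.mp4+sim.zip: size 11+7=18, value 25+12=37
- paper.pdf+sim.zip+dataset.csv: size 9+7+4=20, value 4+12+17=33
- sim.zip+dataset.csv: size 7+4=11, value 12+17=29
Best: 42 pts.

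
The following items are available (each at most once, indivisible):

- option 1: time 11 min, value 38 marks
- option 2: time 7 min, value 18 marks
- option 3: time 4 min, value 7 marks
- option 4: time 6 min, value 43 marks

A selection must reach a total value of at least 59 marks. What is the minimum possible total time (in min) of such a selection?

13

Subsets with value ≥ 59, sorted by total time:
- option 2+option 4: time 13, value 61
- option 1+option 4: time 17, value 81
- option 2+option 3+option 4: time 17, value 68
- option 1+option 3+option 4: time 21, value 88
Minimum time: 13 min.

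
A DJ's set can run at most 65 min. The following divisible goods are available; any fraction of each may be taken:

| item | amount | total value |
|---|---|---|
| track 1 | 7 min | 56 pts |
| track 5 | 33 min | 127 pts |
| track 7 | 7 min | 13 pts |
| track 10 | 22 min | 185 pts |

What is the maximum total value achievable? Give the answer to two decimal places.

373.57

Take in order of value per unit:
- track 10 (185/22 per unit): all 22 → value 185, running total 185.00
- track 1 (56/7 per unit): all 7 → value 56, running total 241.00
- track 5 (127/33 per unit): all 33 → value 127, running total 368.00
- track 7 (13/7 per unit): 3 of 7 → value 3×13/7 = 5.5714, running total 373.57
Total 373.57.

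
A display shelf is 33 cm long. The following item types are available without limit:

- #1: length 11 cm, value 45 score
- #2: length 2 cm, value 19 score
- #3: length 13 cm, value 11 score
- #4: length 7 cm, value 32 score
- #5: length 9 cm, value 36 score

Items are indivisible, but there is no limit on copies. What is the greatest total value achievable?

Best value-per-unit is #2 at 19/2, and filling with it alone uses length 16×2=32. No mix of the others beats 16×19 = 304.

304 score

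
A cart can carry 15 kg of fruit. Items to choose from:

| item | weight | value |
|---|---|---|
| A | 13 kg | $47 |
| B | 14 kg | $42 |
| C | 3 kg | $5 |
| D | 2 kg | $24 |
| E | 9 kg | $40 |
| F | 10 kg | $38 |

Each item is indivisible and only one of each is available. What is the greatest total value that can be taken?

This is a 0/1 knapsack; check combinations near the capacity.
- A+D: weight 13+2=15, value 47+24=71
- C+D+E: weight 3+2+9=14, value 5+24+40=69
- C+D+F: weight 3+2+10=15, value 5+24+38=67
Best: $71.

$71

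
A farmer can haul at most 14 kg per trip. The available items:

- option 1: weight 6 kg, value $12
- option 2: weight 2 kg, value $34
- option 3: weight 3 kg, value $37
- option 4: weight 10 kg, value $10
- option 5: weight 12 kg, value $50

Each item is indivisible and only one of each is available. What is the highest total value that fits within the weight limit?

$84

This is a 0/1 knapsack; check combinations near the capacity.
- option 2+option 5: weight 2+12=14, value 34+50=84
- option 1+option 2+option 3: weight 6+2+3=11, value 12+34+37=83
- option 2+option 3: weight 2+3=5, value 34+37=71
- option 5: weight 12, value 50
- option 1+option 3: weight 6+3=9, value 12+37=49
Best: $84.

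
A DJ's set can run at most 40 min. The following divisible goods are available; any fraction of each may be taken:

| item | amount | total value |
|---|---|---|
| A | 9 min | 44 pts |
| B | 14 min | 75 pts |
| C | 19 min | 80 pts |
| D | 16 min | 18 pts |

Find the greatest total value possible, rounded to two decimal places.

190.58

Take in order of value per unit:
- B (75/14 per unit): all 14 → value 75, running total 75.00
- A (44/9 per unit): all 9 → value 44, running total 119.00
- C (80/19 per unit): 17 of 19 → value 17×80/19 = 71.5789, running total 190.58
Total 190.58.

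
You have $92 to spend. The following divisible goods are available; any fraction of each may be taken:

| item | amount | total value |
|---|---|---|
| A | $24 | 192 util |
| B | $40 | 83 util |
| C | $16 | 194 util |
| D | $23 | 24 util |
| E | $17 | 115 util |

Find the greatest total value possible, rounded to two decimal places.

Take in order of value per unit:
- C (194/16 per unit): all 16 → value 194, running total 194.00
- A (192/24 per unit): all 24 → value 192, running total 386.00
- E (115/17 per unit): all 17 → value 115, running total 501.00
- B (83/40 per unit): 35 of 40 → value 35×83/40 = 72.6250, running total 573.63
Total 573.63.

573.63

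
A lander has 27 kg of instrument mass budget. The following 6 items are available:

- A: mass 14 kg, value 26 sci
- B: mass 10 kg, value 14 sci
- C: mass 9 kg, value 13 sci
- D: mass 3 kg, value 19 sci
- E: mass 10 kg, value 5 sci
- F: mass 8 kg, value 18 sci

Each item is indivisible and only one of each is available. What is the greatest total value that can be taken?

63 sci

This is a 0/1 knapsack; check combinations near the capacity.
- A+D+F: mass 14+3+8=25, value 26+19+18=63
- A+B+D: mass 14+10+3=27, value 26+14+19=59
- A+C+D: mass 14+9+3=26, value 26+13+19=58
Best: 63 sci.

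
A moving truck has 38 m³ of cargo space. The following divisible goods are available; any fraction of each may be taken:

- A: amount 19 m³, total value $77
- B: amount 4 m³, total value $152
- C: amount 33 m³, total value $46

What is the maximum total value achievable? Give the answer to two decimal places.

249.91

Take in order of value per unit:
- B (152/4 per unit): all 4 → value 152, running total 152.00
- A (77/19 per unit): all 19 → value 77, running total 229.00
- C (46/33 per unit): 15 of 33 → value 15×46/33 = 20.9091, running total 249.91
Total 249.91.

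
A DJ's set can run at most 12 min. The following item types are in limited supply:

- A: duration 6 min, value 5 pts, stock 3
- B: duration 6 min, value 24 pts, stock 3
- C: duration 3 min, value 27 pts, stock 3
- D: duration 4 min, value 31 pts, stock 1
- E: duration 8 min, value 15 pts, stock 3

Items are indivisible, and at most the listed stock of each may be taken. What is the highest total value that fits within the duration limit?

Best selections within duration 12 and stock limits:
- 2×C + 1×D: duration 10, value 85
- 3×C: duration 9, value 81
- 1×B + 2×C: duration 12, value 78
Best: 85 pts.

85 pts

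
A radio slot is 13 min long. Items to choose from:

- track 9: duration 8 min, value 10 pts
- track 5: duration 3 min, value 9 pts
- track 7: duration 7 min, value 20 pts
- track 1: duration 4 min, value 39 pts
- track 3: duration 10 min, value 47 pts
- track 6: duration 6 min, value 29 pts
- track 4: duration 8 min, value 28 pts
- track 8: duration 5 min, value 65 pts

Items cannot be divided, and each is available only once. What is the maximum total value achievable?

113 pts

Check high-value combinations within 13 min:
- track 5+track 1+track 8: duration 3+4+5=12, value 9+39+65=113
- track 1+track 8: duration 4+5=9, value 39+65=104
- track 6+track 8: duration 6+5=11, value 29+65=94
- track 4+track 8: duration 8+5=13, value 28+65=93
Best: 113 pts.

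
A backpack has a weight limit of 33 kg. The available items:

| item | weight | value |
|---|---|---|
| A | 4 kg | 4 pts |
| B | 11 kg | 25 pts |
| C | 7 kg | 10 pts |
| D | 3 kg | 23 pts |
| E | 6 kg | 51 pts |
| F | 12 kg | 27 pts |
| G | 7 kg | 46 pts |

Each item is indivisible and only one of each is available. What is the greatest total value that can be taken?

Check high-value combinations within 33 kg:
- A+D+E+F+G: weight 4+3+6+12+7=32, value 4+23+51+27+46=151
- A+B+D+E+G: weight 4+11+3+6+7=31, value 4+25+23+51+46=149
- D+E+F+G: weight 3+6+12+7=28, value 23+51+27+46=147
- B+D+E+G: weight 11+3+6+7=27, value 25+23+51+46=145
Best: 151 pts.

151 pts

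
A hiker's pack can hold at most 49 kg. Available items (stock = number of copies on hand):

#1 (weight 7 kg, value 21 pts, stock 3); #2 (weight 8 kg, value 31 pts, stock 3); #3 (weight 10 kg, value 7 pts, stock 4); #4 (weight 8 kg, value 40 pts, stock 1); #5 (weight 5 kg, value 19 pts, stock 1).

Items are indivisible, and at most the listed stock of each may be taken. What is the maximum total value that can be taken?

175 pts

Best selections within weight 49 and stock limits:
- 2×#1 + 3×#2 + 1×#4: weight 46, value 175
- 1×#1 + 3×#2 + 1×#4 + 1×#5: weight 44, value 173
- 3×#1 + 2×#2 + 1×#4: weight 45, value 165
Best: 175 pts.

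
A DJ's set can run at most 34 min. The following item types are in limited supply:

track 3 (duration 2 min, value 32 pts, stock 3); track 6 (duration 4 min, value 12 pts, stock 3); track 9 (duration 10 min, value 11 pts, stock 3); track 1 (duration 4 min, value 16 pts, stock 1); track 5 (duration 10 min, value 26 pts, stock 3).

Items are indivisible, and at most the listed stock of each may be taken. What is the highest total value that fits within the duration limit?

176 pts

Top feasible selections:
- 3×track 3 + 1×track 6 + 1×track 1 + 2×track 5: duration 34, value 176
- 3×track 3 + 3×track 6 + 1×track 1 + 1×track 5: duration 32, value 174
Best: 176 pts.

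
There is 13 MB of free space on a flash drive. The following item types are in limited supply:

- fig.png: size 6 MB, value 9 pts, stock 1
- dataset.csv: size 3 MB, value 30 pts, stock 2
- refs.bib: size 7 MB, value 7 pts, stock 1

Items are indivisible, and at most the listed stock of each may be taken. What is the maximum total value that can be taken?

Top feasible selections:
- 1×fig.png + 2×dataset.csv: size 12, value 69
- 2×dataset.csv + 1×refs.bib: size 13, value 67
Best: 69 pts.

69 pts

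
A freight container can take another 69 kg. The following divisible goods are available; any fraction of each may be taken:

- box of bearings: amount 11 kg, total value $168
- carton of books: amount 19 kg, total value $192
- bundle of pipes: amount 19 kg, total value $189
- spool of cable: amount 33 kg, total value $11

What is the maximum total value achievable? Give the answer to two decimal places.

Take in order of value per unit:
- box of bearings (168/11 per unit): all 11 → value 168, running total 168.00
- carton of books (192/19 per unit): all 19 → value 192, running total 360.00
- bundle of pipes (189/19 per unit): all 19 → value 189, running total 549.00
- spool of cable (11/33 per unit): 20 of 33 → value 20×11/33 = 6.6667, running total 555.67
Total 555.67.

555.67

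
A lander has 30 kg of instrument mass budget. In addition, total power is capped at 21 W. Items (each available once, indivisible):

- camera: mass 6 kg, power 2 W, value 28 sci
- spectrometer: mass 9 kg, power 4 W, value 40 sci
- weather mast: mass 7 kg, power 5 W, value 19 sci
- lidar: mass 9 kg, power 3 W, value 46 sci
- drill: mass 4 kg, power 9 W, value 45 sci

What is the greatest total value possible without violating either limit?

159 sci

Feasible sets respecting both limits:
- camera+spectrometer+lidar+drill: mass 28, power 18, value 159
- spectrometer+weather mast+lidar+drill: mass 29, power 21, value 150
- camera+weather mast+lidar+drill: mass 26, power 19, value 138
- camera+spectrometer+weather mast+drill: mass 26, power 20, value 132
Best: 159 sci.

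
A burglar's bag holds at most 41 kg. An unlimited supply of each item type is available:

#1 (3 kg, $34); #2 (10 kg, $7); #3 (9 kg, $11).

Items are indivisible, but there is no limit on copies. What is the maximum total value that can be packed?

Best value-per-unit is #1 at 34/3, and filling with it alone uses weight 13×3=39. No mix of the others beats 13×34 = 442.

$442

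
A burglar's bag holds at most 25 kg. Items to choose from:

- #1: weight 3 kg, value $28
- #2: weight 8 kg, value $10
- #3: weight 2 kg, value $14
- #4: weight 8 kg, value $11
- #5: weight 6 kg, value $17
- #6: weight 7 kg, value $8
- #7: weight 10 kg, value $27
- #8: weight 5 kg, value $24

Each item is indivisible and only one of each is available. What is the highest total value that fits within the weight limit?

$96

Check high-value combinations within 25 kg:
- #1+#5+#7+#8: weight 3+6+10+5=24, value 28+17+27+24=96
- #1+#3+#4+#5+#8: weight 3+2+8+6+5=24, value 28+14+11+17+24=94
- #1+#3+#7+#8: weight 3+2+10+5=20, value 28+14+27+24=93
- #1+#2+#3+#5+#8: weight 3+8+2+6+5=24, value 28+10+14+17+24=93
Best: $96.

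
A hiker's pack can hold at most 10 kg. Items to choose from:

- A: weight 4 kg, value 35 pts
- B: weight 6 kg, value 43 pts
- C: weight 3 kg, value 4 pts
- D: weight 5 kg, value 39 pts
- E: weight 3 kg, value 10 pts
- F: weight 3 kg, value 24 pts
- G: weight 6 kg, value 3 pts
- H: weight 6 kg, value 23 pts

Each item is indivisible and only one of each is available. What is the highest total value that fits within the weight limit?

78 pts

Check high-value combinations within 10 kg:
- A+B: weight 4+6=10, value 35+43=78
- A+D: weight 4+5=9, value 35+39=74
- A+E+F: weight 4+3+3=10, value 35+10+24=69
- B+F: weight 6+3=9, value 43+24=67
Best: 78 pts.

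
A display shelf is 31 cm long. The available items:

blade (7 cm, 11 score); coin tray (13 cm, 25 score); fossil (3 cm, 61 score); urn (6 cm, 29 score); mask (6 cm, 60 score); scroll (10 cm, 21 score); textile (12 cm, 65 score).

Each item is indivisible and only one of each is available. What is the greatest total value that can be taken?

Check high-value combinations within 31 cm:
- fossil+urn+mask+textile: length 3+6+6+12=27, value 61+29+60+65=215
- fossil+mask+scroll+textile: length 3+6+10+12=31, value 61+60+21+65=207
- blade+fossil+mask+textile: length 7+3+6+12=28, value 11+61+60+65=197
Best: 215 score.

215 score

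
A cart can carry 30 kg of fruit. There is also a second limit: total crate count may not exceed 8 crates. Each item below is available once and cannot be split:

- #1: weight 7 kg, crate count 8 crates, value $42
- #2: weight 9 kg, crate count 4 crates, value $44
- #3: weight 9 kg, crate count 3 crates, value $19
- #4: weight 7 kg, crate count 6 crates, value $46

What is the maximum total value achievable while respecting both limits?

Feasible sets respecting both limits:
- #2+#3: weight 18, crate count 7, value 63
- #4: weight 7, crate count 6, value 46
- #2: weight 9, crate count 4, value 44
- #1: weight 7, crate count 8, value 42
Best: $63.

$63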